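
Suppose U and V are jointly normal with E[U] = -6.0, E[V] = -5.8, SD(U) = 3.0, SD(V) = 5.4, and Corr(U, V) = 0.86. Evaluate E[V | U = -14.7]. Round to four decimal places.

-19.2676

E[V | U=x] = μ_V + ρ(σ_V/σ_U)(x − μ_U) for jointly normal variables.
E[V | U=-14.7] = -5.8 + (0.86)·(5.4/3.0)·(-14.7 − (-6.0)) = -5.8 + (1.548)·(-8.7) = -19.2676.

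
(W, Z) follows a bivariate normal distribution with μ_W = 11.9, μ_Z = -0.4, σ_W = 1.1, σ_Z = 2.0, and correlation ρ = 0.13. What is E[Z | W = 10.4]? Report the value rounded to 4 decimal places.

-0.7545

E[Z | W=x] = μ_Z + ρ(σ_Z/σ_W)(x − μ_W) for jointly normal variables.
E[Z | W=10.4] = -0.4 + (0.13)·(2.0/1.1)·(10.4 − (11.9)) = -0.4 + (0.23636)·(-1.5) = -0.7545.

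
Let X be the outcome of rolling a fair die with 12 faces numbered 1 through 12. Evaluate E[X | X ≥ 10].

Given X ≥ 10, X is equally likely to be any of {10, 11, 12}.
E[X | X ≥ 10] = (10 + 11 + 12) / 3 = 11.

11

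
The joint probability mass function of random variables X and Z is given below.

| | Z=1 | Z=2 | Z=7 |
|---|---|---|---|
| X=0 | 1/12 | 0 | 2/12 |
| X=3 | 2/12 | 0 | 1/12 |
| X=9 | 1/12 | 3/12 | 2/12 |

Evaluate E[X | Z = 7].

21/5

P(Z = 7) = 5/12.
Σ X·P over the event = 0·(2/12) + 3·(1/12) + 9·(2/12) = 7/4.
E[X | Z = 7] = (7/4) / (5/12) = 21/5.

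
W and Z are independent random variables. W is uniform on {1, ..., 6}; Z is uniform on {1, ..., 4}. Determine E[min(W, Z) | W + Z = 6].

2

P(W + Z = 6) = 1/6.
Summing min(W,Z)·P(x,y) over outcomes with W + Z = 6 gives 1/3.
E[min(W, Z) | W + Z = 6] = (1/3) / (1/6) = 2.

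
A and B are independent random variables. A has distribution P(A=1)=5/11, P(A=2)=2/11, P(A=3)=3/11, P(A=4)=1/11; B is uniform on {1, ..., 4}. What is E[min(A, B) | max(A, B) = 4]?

P(max(A, B) = 4) = 7/22.
Summing min(A,B)·P(x,y) over outcomes with max(A, B) = 4 gives 7/11.
E[min(A, B) | max(A, B) = 4] = (7/11) / (7/22) = 2.

2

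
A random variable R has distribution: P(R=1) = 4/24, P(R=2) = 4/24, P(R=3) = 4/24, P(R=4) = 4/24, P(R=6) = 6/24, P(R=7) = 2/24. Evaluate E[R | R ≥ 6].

P(R ≥ 6) = 1/3.
Σ over the event: 6·1/4 + 7·1/12 = 25/12.
E[R | R ≥ 6] = (25/12) / (1/3) = 25/4.

25/4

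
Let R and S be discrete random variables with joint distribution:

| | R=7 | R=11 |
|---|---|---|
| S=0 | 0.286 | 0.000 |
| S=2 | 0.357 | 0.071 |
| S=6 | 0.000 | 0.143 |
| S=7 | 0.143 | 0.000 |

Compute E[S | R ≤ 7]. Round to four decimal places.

P(R ≤ 7) = 0.786.
Σ S·P over the event = 0·(0.286) + 2·(0.357) + 7·(0.143) = 1.715.
E[S | R ≤ 7] = (1.715) / (0.786) = 2.1819.

2.1819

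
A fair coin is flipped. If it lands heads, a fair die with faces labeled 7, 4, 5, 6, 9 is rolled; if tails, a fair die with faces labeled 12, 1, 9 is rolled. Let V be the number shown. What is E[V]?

203/30

E[V | heads] = (7+4+5+6+9)/5 = 31/5.
E[V | tails] = (12+1+9)/3 = 22/3.
By the law of total expectation,
E[V] = (1/2)·(31/5) + (1/2)·(22/3) = 203/30.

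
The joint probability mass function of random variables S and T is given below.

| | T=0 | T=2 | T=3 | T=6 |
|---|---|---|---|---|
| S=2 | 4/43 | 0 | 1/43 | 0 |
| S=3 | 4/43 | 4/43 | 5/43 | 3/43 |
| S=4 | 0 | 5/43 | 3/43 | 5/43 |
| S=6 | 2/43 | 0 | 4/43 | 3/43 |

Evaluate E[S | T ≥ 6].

47/11

P(T ≥ 6) = 11/43.
Summing S·P(S=x,T=y) over the conditioning event gives 47/43.
E[S | T ≥ 6] = (47/43) / (11/43) = 47/11.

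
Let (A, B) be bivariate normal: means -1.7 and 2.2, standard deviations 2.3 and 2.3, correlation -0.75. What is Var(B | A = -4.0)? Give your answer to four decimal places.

2.3144

The conditional variance in a bivariate normal is σ_B²(1 − ρ²), independent of x.
Var(B | A=-4.0) = (2.3)²·(1 − (-0.75)²) = 5.29·0.4375 = 2.3144.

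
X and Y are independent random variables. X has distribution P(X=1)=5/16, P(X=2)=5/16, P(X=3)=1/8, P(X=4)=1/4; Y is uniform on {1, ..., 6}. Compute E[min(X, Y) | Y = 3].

33/16

P(Y = 3) = 1/6.
Summing min(X,Y)·P(x,y) over outcomes with Y = 3 gives 11/32.
E[min(X, Y) | Y = 3] = (11/32) / (1/6) = 33/16.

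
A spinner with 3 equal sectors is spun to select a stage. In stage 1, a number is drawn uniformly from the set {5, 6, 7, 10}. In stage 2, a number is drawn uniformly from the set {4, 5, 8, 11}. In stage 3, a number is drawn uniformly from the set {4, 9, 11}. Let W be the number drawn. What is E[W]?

22/3

E[W | stage 1] = (5+6+7+10)/4 = 7.
E[W | stage 2] = (4+5+8+11)/4 = 7.
E[W | stage 3] = (4+9+11)/3 = 8.
E[W] = (1/3)·(7) + (1/3)·(7) + (1/3)·(8) = 22/3.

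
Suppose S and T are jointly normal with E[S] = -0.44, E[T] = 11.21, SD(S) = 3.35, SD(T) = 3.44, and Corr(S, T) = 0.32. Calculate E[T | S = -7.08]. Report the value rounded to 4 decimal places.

E[T | S=x] = μ_T + ρ(σ_T/σ_S)(x − μ_S) for jointly normal variables.
E[T | S=-7.08] = 11.21 + (0.32)·(3.44/3.35)·(-7.08 − (-0.44)) = 11.21 + (0.3286)·(-6.64) = 9.0281.

9.0281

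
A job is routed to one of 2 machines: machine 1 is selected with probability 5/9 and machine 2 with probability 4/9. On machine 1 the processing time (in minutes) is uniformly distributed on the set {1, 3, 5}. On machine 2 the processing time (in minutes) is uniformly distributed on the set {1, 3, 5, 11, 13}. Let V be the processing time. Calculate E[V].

23/5

E[V | machine 1] = (1+3+5)/3 = 3.
E[V | machine 2] = (1+3+5+11+13)/5 = 33/5.
By the law of total expectation,
E[V] = (5/9)·(3) + (4/9)·(33/5) = 23/5.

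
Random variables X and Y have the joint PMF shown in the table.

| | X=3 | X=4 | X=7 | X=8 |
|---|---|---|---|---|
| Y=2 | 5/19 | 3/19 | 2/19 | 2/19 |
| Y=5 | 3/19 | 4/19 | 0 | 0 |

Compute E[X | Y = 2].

19/4

P(Y = 2) = 12/19.
Σ X·P over the event = 3·(5/19) + 4·(3/19) + 7·(2/19) + 8·(2/19) = 3.
E[X | Y = 2] = (3) / (12/19) = 19/4.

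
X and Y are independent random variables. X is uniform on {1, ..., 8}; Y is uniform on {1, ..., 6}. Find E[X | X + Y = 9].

11/2

Outcomes with X + Y = 9: (3,6), (4,5), (5,4), (6,3), (7,2), (8,1), each with probability 1/48.
E[X | X + Y = 9] = (3 + 4 + 5 + 6 + 7 + 8) / 6 = 11/2.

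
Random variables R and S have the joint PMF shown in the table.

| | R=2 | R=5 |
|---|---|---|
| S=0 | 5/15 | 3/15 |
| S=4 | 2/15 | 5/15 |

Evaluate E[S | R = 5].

5/2

P(R = 5) = 8/15.
Σ S·P over the event = 0·(3/15) + 4·(5/15) = 4/3.
E[S | R = 5] = (4/3) / (8/15) = 5/2.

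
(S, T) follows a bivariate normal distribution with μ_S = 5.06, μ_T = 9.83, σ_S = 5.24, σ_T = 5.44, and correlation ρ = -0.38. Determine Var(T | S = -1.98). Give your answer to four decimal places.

25.3203

Var(T | S=x) = (1 − ρ²)·σ_T².
Var(T | S=-1.98) = (5.44)²·(1 − (-0.38)²) = 29.5936·0.8556 = 25.3203.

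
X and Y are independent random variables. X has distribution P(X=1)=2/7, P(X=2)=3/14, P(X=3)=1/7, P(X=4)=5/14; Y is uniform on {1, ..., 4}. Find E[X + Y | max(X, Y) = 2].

P(max(X, Y) = 2) = 5/28.
Summing (X+Y)·P(x,y) over outcomes with max(X, Y) = 2 gives 33/56.
E[X + Y | max(X, Y) = 2] = (33/56) / (5/28) = 33/10.

33/10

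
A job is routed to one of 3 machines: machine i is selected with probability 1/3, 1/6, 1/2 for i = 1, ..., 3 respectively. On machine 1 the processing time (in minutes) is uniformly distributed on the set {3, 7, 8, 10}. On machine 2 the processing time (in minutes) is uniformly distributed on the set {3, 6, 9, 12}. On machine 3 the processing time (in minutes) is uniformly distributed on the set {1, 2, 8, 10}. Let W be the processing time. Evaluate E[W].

149/24

E[W | machine 1] = (3+7+8+10)/4 = 7.
E[W | machine 2] = (3+6+9+12)/4 = 15/2.
E[W | machine 3] = (1+2+8+10)/4 = 21/4.
E[W] = (1/3)·(7) + (1/6)·(15/2) + (1/2)·(21/4) = 149/24.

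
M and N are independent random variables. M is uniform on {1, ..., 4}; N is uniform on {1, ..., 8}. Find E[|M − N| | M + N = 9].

4

Outcomes with M + N = 9: (1,8), (2,7), (3,6), (4,5), each with probability 1/32.
E[|M − N| | M + N = 9] = (7 + 5 + 3 + 1) / 4 = 4.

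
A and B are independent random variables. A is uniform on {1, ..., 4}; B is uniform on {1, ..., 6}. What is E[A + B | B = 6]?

Outcomes with B = 6: (1,6), (2,6), (3,6), (4,6), each with probability 1/24.
E[A + B | B = 6] = (7 + 8 + 9 + 10) / 4 = 17/2.

17/2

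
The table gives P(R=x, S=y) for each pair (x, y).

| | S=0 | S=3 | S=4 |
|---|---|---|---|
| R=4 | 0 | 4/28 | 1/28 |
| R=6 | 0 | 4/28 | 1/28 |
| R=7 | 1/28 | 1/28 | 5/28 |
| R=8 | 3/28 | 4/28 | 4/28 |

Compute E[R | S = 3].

79/13

P(S = 3) = 13/28.
Σ R·P over the event = 4·(4/28) + 6·(4/28) + 7·(1/28) + 8·(4/28) = 79/28.
E[R | S = 3] = (79/28) / (13/28) = 79/13.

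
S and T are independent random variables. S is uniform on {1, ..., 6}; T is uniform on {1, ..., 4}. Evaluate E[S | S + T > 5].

32/7

P(S + T > 5) = 7/12.
Summing S·P(x,y) over outcomes with S + T > 5 gives 8/3.
E[S | S + T > 5] = (8/3) / (7/12) = 32/7.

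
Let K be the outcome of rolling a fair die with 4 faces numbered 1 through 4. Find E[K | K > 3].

4

Given K > 3, K is equally likely to be any of {4}.
E[K | K > 3] = (4) / 1 = 4.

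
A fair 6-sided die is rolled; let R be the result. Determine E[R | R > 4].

Given R > 4, R is equally likely to be any of {5, 6}.
E[R | R > 4] = (5 + 6) / 2 = 11/2.

11/2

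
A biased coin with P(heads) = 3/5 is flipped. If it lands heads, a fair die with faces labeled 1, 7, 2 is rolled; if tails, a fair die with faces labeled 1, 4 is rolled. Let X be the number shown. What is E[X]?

E[X | heads] = (1+7+2)/3 = 10/3.
E[X | tails] = (1+4)/2 = 5/2.
E[X] = (3/5)·(10/3) + (2/5)·(5/2) = 3.

3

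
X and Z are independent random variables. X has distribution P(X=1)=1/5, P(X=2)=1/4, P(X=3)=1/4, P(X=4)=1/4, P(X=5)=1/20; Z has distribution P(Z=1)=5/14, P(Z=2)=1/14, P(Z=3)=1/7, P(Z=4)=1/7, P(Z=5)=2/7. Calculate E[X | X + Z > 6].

P(X + Z > 6) = 99/280.
Summing X·P(x,y) over outcomes with X + Z > 6 gives 67/56.
E[X | X + Z > 6] = (67/56) / (99/280) = 335/99.

335/99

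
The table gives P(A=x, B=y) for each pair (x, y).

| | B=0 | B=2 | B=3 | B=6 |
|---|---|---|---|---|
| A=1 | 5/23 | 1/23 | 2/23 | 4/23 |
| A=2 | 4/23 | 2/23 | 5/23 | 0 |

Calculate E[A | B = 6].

P(B = 6) = 4/23.
Σ A·P over the event = 1·(4/23) = 4/23.
E[A | B = 6] = (4/23) / (4/23) = 1.

1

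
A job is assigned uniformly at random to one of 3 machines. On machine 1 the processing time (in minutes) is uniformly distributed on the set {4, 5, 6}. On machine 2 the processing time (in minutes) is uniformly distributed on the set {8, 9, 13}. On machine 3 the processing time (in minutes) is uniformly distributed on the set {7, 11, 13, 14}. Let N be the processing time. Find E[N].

35/4

E[N | machine 1] = (4+5+6)/3 = 5.
E[N | machine 2] = (8+9+13)/3 = 10.
E[N | machine 3] = (7+11+13+14)/4 = 45/4.
By the law of total expectation,
E[N] = (1/3)·(5) + (1/3)·(10) + (1/3)·(45/4) = 35/4.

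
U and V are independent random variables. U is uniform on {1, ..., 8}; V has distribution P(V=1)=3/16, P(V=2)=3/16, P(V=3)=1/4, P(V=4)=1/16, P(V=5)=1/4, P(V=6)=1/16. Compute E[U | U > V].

449/77

P(U > V) = 77/128.
Summing U·P(x,y) over outcomes with U > V gives 449/128.
E[U | U > V] = (449/128) / (77/128) = 449/77.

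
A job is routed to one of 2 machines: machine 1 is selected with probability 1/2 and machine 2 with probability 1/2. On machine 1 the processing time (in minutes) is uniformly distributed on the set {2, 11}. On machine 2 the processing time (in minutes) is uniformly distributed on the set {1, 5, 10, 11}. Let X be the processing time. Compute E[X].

53/8

E[X | machine 1] = (2+11)/2 = 13/2.
E[X | machine 2] = (1+5+10+11)/4 = 27/4.
By the law of total expectation,
E[X] = (1/2)·(13/2) + (1/2)·(27/4) = 53/8.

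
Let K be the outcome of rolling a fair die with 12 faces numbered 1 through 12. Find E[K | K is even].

Given K is even, K is equally likely to be any of {2, 4, 6, 8, 10, 12}.
E[K | K is even] = (2 + 4 + 6 + 8 + 10 + 12) / 6 = 7.

7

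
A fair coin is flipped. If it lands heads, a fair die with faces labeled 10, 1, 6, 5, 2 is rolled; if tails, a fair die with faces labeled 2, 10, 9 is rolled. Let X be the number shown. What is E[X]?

E[X | heads] = (10+1+6+5+2)/5 = 24/5.
E[X | tails] = (2+10+9)/3 = 7.
By the law of total expectation,
E[X] = (1/2)·(24/5) + (1/2)·(7) = 59/10.

59/10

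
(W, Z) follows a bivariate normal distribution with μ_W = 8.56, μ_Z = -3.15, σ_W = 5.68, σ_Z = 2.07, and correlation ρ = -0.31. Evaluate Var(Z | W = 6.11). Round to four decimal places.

Var(Z | W=x) = (1 − ρ²)·σ_Z².
Var(Z | W=6.11) = (2.07)²·(1 − (-0.31)²) = 4.2849·0.9039 = 3.8731.

3.8731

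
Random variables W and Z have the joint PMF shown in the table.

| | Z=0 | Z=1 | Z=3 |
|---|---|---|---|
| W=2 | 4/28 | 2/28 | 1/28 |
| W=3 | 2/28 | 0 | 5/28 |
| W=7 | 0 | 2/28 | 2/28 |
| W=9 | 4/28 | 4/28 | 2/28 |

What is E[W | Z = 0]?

5

P(Z = 0) = 5/14.
Σ W·P over the event = 2·(4/28) + 3·(2/28) + 9·(4/28) = 25/14.
E[W | Z = 0] = (25/14) / (5/14) = 5.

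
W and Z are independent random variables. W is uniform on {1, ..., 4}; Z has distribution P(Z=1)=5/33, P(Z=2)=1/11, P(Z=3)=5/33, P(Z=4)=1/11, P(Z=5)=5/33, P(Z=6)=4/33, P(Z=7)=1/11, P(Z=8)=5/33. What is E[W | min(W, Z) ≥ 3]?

7/2

P(min(W, Z) ≥ 3) = 25/66.
Summing W·P(x,y) over outcomes with min(W, Z) ≥ 3 gives 175/132.
E[W | min(W, Z) ≥ 3] = (175/132) / (25/66) = 7/2.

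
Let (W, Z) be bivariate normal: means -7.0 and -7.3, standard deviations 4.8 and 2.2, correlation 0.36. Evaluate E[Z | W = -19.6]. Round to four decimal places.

-9.3790

The regression of Z on W has slope ρ·σ_Z/σ_W and passes through (μ_W, μ_Z).
E[Z | W=-19.6] = -7.3 + (0.36)·(2.2/4.8)·(-19.6 − (-7.0)) = -7.3 + (0.165)·(-12.6) = -9.3790.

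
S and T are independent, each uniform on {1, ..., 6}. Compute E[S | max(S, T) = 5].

Outcomes with max(S, T) = 5: (1,5), (2,5), (3,5), (4,5), (5,1), (5,2), (5,3), (5,4), (5,5), each with probability 1/36.
E[S | max(S, T) = 5] = (1 + 2 + 3 + 4 + 5 + 5 + 5 + 5 + 5) / 9 = 35/9.

35/9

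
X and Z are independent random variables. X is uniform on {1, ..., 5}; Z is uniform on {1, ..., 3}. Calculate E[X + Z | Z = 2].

5

P(Z = 2) = 1/3.
Summing (X+Z)·P(x,y) over outcomes with Z = 2 gives 5/3.
E[X + Z | Z = 2] = (5/3) / (1/3) = 5.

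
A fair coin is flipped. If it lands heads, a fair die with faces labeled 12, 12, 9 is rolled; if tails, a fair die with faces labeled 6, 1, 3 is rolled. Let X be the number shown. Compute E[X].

43/6

E[X | heads] = (12+12+9)/3 = 11.
E[X | tails] = (6+1+3)/3 = 10/3.
E[X] = (1/2)·(11) + (1/2)·(10/3) = 43/6.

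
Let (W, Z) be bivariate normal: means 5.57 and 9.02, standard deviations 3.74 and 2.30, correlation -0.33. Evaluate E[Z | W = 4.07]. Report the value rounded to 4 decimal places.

9.3244

E[Z | W=x] = μ_Z + ρ(σ_Z/σ_W)(x − μ_W) for jointly normal variables.
E[Z | W=4.07] = 9.02 + (-0.33)·(2.30/3.74)·(4.07 − (5.57)) = 9.02 + (-0.20294)·(-1.5) = 9.3244.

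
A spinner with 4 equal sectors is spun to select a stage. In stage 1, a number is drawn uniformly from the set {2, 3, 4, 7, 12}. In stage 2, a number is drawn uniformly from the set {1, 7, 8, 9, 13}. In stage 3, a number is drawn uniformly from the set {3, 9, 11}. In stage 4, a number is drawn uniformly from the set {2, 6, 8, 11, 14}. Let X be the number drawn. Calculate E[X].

109/15

E[X | stage 1] = (2+3+4+7+12)/5 = 28/5.
E[X | stage 2] = (1+7+8+9+13)/5 = 38/5.
E[X | stage 3] = (3+9+11)/3 = 23/3.
E[X | stage 4] = (2+6+8+11+14)/5 = 41/5.
By the law of total expectation,
E[X] = (1/4)·(28/5) + (1/4)·(38/5) + (1/4)·(23/3) + (1/4)·(41/5) = 109/15.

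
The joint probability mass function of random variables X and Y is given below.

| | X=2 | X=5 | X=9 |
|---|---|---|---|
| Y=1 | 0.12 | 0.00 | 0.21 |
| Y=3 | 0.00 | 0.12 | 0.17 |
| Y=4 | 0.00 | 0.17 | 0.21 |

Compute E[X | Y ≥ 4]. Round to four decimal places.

P(Y ≥ 4) = 0.38.
Σ X·P over the event = 5·(0.17) + 9·(0.21) = 2.74.
E[X | Y ≥ 4] = (2.74) / (0.38) = 7.2105.

7.2105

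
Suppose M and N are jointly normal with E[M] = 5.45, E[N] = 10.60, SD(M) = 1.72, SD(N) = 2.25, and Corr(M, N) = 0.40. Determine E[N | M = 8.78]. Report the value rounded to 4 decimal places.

The regression of N on M has slope ρ·σ_N/σ_M and passes through (μ_M, μ_N).
E[N | M=8.78] = 10.60 + (0.40)·(2.25/1.72)·(8.78 − (5.45)) = 10.60 + (0.523256)·(3.33) = 12.3424.

12.3424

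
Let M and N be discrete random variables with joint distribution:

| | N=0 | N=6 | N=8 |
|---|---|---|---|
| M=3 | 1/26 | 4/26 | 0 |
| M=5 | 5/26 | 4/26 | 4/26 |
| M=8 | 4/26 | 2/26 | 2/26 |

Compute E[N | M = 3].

P(M = 3) = 5/26.
Σ N·P over the event = 0·(1/26) + 6·(4/26) = 12/13.
E[N | M = 3] = (12/13) / (5/26) = 24/5.

24/5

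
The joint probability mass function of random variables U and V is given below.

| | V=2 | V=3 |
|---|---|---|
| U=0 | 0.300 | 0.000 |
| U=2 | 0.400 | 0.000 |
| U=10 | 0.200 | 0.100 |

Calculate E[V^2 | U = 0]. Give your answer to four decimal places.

P(U = 0) = 0.300.
Σ V^2·P over the event = 4·(0.300) = 1.200.
E[V^2 | U = 0] = (1.200) / (0.300) = 4.0000.

4.0000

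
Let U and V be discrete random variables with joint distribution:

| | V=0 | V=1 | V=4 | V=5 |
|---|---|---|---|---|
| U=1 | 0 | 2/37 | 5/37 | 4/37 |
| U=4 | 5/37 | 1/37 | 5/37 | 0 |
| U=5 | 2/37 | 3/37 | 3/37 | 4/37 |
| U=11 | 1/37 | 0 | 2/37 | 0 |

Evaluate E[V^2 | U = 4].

81/11

P(U = 4) = 11/37.
Σ V^2·P over the event = 0·(5/37) + 1·(1/37) + 16·(5/37) = 81/37.
E[V^2 | U = 4] = (81/37) / (11/37) = 81/11.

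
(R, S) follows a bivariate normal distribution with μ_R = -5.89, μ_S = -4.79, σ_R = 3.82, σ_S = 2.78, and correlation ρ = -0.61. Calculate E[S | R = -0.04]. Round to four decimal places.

-7.3870

E[S | R=x] = μ_S + ρ(σ_S/σ_R)(x − μ_R) for jointly normal variables.
E[S | R=-0.04] = -4.79 + (-0.61)·(2.78/3.82)·(-0.04 − (-5.89)) = -4.79 + (-0.44393)·(5.85) = -7.3870.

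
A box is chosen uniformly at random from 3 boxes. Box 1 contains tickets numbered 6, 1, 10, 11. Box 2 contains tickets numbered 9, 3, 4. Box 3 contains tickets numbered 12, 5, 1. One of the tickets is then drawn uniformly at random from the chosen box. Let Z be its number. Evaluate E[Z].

55/9

E[Z | box 1] = (6+1+10+11)/4 = 7.
E[Z | box 2] = (9+3+4)/3 = 16/3.
E[Z | box 3] = (12+5+1)/3 = 6.
E[Z] = (1/3)·(7) + (1/3)·(16/3) + (1/3)·(6) = 55/9.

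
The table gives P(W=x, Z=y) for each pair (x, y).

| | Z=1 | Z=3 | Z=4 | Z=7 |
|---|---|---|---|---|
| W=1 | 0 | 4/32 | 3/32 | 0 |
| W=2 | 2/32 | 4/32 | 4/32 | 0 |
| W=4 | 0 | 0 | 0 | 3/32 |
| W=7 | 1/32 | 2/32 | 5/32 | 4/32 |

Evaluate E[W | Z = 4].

P(Z = 4) = 3/8.
Summing W·P(W=x,Z=y) over the conditioning event gives 23/16.
E[W | Z = 4] = (23/16) / (3/8) = 23/6.

23/6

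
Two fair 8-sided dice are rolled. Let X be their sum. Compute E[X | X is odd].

P(X is odd) = 1/2.
Σ over the event: 3·1/32 + 5·1/16 + 7·3/32 + 9·1/8 + 11·3/32 + 13·1/16 + 15·1/32 = 9/2.
E[X | X is odd] = (9/2) / (1/2) = 9.

9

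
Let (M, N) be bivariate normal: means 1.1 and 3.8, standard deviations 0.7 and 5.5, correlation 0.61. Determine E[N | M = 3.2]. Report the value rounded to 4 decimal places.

For a bivariate normal, E[N | M=x] = μ_N + ρ·(σ_N/σ_M)·(x − μ_M).
E[N | M=3.2] = 3.8 + (0.61)·(5.5/0.7)·(3.2 − (1.1)) = 3.8 + (4.79286)·(2.1) = 13.8650.

13.8650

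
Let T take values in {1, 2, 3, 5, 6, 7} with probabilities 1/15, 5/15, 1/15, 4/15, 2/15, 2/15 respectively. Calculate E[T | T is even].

22/7

P(T is even) = 7/15.
Σ over the event: 2·1/3 + 6·2/15 = 22/15.
E[T | T is even] = (22/15) / (7/15) = 22/7.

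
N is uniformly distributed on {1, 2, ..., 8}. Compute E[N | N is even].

5

Given N is even, N is equally likely to be any of {2, 4, 6, 8}.
E[N | N is even] = (2 + 4 + 6 + 8) / 4 = 5.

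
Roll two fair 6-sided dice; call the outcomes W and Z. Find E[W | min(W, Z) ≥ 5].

11/2

Outcomes with min(W, Z) ≥ 5: (5,5), (5,6), (6,5), (6,6), each with probability 1/36.
E[W | min(W, Z) ≥ 5] = (5 + 5 + 6 + 6) / 4 = 11/2.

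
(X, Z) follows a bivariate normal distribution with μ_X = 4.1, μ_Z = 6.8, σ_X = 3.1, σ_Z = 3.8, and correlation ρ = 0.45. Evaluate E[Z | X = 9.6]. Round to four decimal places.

For a bivariate normal, E[Z | X=x] = μ_Z + ρ·(σ_Z/σ_X)·(x − μ_X).
E[Z | X=9.6] = 6.8 + (0.45)·(3.8/3.1)·(9.6 − (4.1)) = 6.8 + (0.55161)·(5.5) = 9.8339.

9.8339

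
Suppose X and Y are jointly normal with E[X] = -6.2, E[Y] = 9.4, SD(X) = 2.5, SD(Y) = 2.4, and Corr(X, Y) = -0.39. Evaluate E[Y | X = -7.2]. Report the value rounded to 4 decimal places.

9.7744

The regression of Y on X has slope ρ·σ_Y/σ_X and passes through (μ_X, μ_Y).
E[Y | X=-7.2] = 9.4 + (-0.39)·(2.4/2.5)·(-7.2 − (-6.2)) = 9.4 + (-0.3744)·(-1) = 9.7744.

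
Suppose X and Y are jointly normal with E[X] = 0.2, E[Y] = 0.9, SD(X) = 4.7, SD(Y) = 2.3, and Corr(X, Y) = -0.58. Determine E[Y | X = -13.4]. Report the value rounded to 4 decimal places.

The regression of Y on X has slope ρ·σ_Y/σ_X and passes through (μ_X, μ_Y).
E[Y | X=-13.4] = 0.9 + (-0.58)·(2.3/4.7)·(-13.4 − (0.2)) = 0.9 + (-0.28383)·(-13.6) = 4.7601.

4.7601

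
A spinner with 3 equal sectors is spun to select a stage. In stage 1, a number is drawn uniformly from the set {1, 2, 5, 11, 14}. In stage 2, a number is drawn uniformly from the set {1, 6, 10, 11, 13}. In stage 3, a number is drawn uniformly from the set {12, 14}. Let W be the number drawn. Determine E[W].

139/15

E[W | stage 1] = (1+2+5+11+14)/5 = 33/5.
E[W | stage 2] = (1+6+10+11+13)/5 = 41/5.
E[W | stage 3] = (12+14)/2 = 13.
E[W] = (1/3)·(33/5) + (1/3)·(41/5) + (1/3)·(13) = 139/15.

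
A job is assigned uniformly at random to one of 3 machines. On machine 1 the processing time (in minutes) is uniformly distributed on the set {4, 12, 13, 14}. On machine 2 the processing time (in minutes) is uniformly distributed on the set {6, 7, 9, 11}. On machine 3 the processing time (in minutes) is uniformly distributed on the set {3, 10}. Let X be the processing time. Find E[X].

17/2

E[X | machine 1] = (4+12+13+14)/4 = 43/4.
E[X | machine 2] = (6+7+9+11)/4 = 33/4.
E[X | machine 3] = (3+10)/2 = 13/2.
By the law of total expectation,
E[X] = (1/3)·(43/4) + (1/3)·(33/4) + (1/3)·(13/2) = 17/2.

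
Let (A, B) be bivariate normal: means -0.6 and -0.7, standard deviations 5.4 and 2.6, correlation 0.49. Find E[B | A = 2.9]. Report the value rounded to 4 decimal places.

E[B | A=x] = μ_B + ρ(σ_B/σ_A)(x − μ_A) for jointly normal variables.
E[B | A=2.9] = -0.7 + (0.49)·(2.6/5.4)·(2.9 − (-0.6)) = -0.7 + (0.235926)·(3.5) = 0.1257.

0.1257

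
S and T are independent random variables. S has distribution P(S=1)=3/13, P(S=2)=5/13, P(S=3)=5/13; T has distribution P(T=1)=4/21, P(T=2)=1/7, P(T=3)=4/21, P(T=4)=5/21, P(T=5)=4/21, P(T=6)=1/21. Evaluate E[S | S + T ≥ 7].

P(S + T ≥ 7) = 2/7.
Summing S·P(x,y) over outcomes with S + T ≥ 7 gives 29/39.
E[S | S + T ≥ 7] = (29/39) / (2/7) = 203/78.

203/78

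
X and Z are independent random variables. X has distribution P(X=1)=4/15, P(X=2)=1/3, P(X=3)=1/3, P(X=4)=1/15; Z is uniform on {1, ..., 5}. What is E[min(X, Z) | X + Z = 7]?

P(X + Z = 7) = 11/75.
Summing min(X,Z)·P(x,y) over outcomes with X + Z = 7 gives 28/75.
E[min(X, Z) | X + Z = 7] = (28/75) / (11/75) = 28/11.

28/11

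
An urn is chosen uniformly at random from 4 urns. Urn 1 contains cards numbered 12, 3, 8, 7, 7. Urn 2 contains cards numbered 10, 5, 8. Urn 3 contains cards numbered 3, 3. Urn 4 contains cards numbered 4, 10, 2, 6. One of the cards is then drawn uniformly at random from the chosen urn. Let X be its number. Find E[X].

707/120

E[X | urn 1] = (12+3+8+7+7)/5 = 37/5.
E[X | urn 2] = (10+5+8)/3 = 23/3.
E[X | urn 3] = (3+3)/2 = 3.
E[X | urn 4] = (4+10+2+6)/4 = 11/2.
E[X] = (1/4)·(37/5) + (1/4)·(23/3) + (1/4)·(3) + (1/4)·(11/2) = 707/120.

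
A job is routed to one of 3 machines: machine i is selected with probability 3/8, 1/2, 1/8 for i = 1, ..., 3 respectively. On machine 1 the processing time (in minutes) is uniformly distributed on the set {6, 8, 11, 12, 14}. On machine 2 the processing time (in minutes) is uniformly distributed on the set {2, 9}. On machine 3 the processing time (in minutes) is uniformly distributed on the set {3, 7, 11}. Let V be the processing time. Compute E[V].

E[V | machine 1] = (6+8+11+12+14)/5 = 51/5.
E[V | machine 2] = (2+9)/2 = 11/2.
E[V | machine 3] = (3+7+11)/3 = 7.
By the law of total expectation,
E[V] = (3/8)·(51/5) + (1/2)·(11/2) + (1/8)·(7) = 149/20.

149/20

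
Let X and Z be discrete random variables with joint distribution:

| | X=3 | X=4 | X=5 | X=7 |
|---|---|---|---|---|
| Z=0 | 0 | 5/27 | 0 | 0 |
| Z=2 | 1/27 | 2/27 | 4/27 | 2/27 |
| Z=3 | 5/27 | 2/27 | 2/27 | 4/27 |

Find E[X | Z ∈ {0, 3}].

9/2

P(Z ∈ {0, 3}) = 2/3.
Σ X·P over the event = 3·(5/27) + 4·(5/27) + 4·(2/27) + 5·(2/27) + 7·(4/27) = 3.
E[X | Z ∈ {0, 3}] = (3) / (2/3) = 9/2.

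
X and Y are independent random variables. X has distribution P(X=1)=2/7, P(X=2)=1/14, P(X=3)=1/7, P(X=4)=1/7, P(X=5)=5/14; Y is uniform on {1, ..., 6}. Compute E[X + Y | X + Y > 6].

128/15

P(X + Y > 6) = 15/28.
Summing (X+Y)·P(x,y) over outcomes with X + Y > 6 gives 32/7.
E[X + Y | X + Y > 6] = (32/7) / (15/28) = 128/15.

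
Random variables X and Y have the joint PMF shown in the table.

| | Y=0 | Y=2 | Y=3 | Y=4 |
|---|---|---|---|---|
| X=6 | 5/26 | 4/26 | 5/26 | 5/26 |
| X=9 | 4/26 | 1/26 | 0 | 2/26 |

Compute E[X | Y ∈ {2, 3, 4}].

P(Y ∈ {2, 3, 4}) = 17/26.
Σ X·P over the event = 6·(4/26) + 6·(5/26) + 6·(5/26) + 9·(1/26) + 9·(2/26) = 111/26.
E[X | Y ∈ {2, 3, 4}] = (111/26) / (17/26) = 111/17.

111/17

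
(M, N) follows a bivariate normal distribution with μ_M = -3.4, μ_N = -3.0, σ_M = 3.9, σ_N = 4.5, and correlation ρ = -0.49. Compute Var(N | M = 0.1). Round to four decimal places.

15.3880

For a bivariate normal, Var(N | M=x) = σ_N²(1 − ρ²).
Var(N | M=0.1) = (4.5)²·(1 − (-0.49)²) = 20.25·0.7599 = 15.3880.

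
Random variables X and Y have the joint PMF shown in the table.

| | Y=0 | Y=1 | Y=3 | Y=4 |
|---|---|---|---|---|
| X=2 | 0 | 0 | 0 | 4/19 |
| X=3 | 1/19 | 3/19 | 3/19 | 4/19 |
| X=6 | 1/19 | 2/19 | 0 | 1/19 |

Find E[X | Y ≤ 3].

39/10

P(Y ≤ 3) = 10/19.
Σ X·P over the event = 3·(1/19) + 3·(3/19) + 3·(3/19) + 6·(1/19) + 6·(2/19) = 39/19.
E[X | Y ≤ 3] = (39/19) / (10/19) = 39/10.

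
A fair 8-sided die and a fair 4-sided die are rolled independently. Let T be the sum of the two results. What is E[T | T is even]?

7

P(T is even) = 1/2.
Σ over the event: 2·1/32 + 4·3/32 + 6·1/8 + 8·1/8 + 10·3/32 + 12·1/32 = 7/2.
E[T | T is even] = (7/2) / (1/2) = 7.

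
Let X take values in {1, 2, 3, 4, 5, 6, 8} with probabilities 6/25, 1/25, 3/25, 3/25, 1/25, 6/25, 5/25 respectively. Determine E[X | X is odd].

2

P(X is odd) = 2/5.
Σ over the event: 1·6/25 + 3·3/25 + 5·1/25 = 4/5.
E[X | X is odd] = (4/5) / (2/5) = 2.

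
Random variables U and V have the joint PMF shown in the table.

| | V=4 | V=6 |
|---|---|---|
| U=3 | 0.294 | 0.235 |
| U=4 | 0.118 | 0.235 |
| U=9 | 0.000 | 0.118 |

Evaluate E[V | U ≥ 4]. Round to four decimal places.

P(U ≥ 4) = 0.471.
Σ V·P over the event = 4·(0.118) + 6·(0.235) + 6·(0.118) = 2.590.
E[V | U ≥ 4] = (2.590) / (0.471) = 5.4989.

5.4989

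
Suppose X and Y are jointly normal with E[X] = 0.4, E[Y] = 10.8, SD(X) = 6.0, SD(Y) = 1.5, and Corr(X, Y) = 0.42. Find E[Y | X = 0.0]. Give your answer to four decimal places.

10.7580

The regression of Y on X has slope ρ·σ_Y/σ_X and passes through (μ_X, μ_Y).
E[Y | X=0.0] = 10.8 + (0.42)·(1.5/6.0)·(0.0 − (0.4)) = 10.8 + (0.105)·(-0.4) = 10.7580.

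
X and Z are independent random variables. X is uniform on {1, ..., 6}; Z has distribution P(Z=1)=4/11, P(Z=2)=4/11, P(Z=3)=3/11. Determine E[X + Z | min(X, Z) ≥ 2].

P(min(X, Z) ≥ 2) = 35/66.
Summing (X+Z)·P(x,y) over outcomes with min(X, Z) ≥ 2 gives 75/22.
E[X + Z | min(X, Z) ≥ 2] = (75/22) / (35/66) = 45/7.

45/7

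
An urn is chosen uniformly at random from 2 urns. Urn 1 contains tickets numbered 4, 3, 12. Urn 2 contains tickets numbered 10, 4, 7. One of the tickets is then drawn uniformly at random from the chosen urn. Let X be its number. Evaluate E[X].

20/3

E[X | urn 1] = (4+3+12)/3 = 19/3.
E[X | urn 2] = (10+4+7)/3 = 7.
E[X] = (1/2)·(19/3) + (1/2)·(7) = 20/3.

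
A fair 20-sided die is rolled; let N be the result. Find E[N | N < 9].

9/2

Given N < 9, N is equally likely to be any of {1, 2, 3, 4, 5, 6, 7, 8}.
E[N | N < 9] = (1 + 2 + 3 + 4 + 5 + 6 + 7 + 8) / 8 = 9/2.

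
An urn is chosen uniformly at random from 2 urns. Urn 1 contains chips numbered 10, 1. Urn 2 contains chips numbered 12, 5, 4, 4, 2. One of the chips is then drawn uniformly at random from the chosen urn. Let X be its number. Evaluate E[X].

109/20

E[X | urn 1] = (10+1)/2 = 11/2.
E[X | urn 2] = (12+5+4+4+2)/5 = 27/5.
By the law of total expectation,
E[X] = (1/2)·(11/2) + (1/2)·(27/5) = 109/20.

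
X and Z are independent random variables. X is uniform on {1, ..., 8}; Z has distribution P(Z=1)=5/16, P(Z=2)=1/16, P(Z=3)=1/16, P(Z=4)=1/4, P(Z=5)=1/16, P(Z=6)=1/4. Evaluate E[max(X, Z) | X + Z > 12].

P(X + Z > 12) = 9/128.
Summing max(X,Z)·P(x,y) over outcomes with X + Z > 12 gives 17/32.
E[max(X, Z) | X + Z > 12] = (17/32) / (9/128) = 68/9.

68/9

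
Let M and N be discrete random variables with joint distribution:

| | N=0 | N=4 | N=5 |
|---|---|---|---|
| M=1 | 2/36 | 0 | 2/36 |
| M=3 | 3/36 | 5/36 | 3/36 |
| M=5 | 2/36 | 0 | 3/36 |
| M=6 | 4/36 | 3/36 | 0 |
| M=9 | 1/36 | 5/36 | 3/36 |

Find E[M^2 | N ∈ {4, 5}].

P(N ∈ {4, 5}) = 2/3.
Σ M^2·P over the event = 1·(2/36) + 9·(5/36) + 9·(3/36) + 25·(3/36) + 36·(3/36) + 81·(5/36) + 81·(3/36) = 905/36.
E[M^2 | N ∈ {4, 5}] = (905/36) / (2/3) = 905/24.

905/24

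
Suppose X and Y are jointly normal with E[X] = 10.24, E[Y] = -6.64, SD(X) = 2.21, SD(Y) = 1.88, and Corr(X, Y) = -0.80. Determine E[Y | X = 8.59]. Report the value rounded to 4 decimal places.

-5.5171

The regression of Y on X has slope ρ·σ_Y/σ_X and passes through (μ_X, μ_Y).
E[Y | X=8.59] = -6.64 + (-0.80)·(1.88/2.21)·(8.59 − (10.24)) = -6.64 + (-0.68054)·(-1.65) = -5.5171.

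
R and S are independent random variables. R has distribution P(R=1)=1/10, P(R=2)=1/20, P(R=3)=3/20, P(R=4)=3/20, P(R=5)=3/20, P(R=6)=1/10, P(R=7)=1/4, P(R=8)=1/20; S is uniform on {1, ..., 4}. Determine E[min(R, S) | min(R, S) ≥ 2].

26/9

P(min(R, S) ≥ 2) = 27/40.
Summing min(R,S)·P(x,y) over outcomes with min(R, S) ≥ 2 gives 39/20.
E[min(R, S) | min(R, S) ≥ 2] = (39/20) / (27/40) = 26/9.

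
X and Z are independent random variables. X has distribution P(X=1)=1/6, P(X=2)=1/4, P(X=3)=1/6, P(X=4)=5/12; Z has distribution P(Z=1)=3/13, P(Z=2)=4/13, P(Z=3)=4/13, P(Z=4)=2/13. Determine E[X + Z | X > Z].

71/13

P(X > Z) = 1/2.
Summing (X+Z)·P(x,y) over outcomes with X > Z gives 71/26.
E[X + Z | X > Z] = (71/26) / (1/2) = 71/13.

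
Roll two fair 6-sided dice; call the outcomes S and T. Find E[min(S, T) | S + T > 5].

3

P(S + T > 5) = 13/18.
Summing min(S,T)·P(x,y) over outcomes with S + T > 5 gives 13/6.
E[min(S, T) | S + T > 5] = (13/6) / (13/18) = 3.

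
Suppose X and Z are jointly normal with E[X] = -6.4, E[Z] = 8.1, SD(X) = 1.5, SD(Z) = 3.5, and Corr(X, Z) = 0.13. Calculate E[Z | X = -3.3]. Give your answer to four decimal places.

For a bivariate normal, E[Z | X=x] = μ_Z + ρ·(σ_Z/σ_X)·(x − μ_X).
E[Z | X=-3.3] = 8.1 + (0.13)·(3.5/1.5)·(-3.3 − (-6.4)) = 8.1 + (0.30333)·(3.1) = 9.0403.

9.0403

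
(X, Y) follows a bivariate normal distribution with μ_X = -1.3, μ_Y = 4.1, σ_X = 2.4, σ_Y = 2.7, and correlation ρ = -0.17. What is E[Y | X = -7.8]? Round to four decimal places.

E[Y | X=x] = μ_Y + ρ(σ_Y/σ_X)(x − μ_X) for jointly normal variables.
E[Y | X=-7.8] = 4.1 + (-0.17)·(2.7/2.4)·(-7.8 − (-1.3)) = 4.1 + (-0.19125)·(-6.5) = 5.3431.

5.3431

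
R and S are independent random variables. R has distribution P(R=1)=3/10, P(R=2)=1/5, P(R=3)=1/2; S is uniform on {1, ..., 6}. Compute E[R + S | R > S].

17/4

P(R > S) = 1/5.
Summing (R+S)·P(x,y) over outcomes with R > S gives 17/20.
E[R + S | R > S] = (17/20) / (1/5) = 17/4.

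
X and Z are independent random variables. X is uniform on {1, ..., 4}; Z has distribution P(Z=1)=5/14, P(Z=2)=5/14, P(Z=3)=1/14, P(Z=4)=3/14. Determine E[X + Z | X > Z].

P(X > Z) = 13/28.
Summing (X+Z)·P(x,y) over outcomes with X > Z gives 61/28.
E[X + Z | X > Z] = (61/28) / (13/28) = 61/13.

61/13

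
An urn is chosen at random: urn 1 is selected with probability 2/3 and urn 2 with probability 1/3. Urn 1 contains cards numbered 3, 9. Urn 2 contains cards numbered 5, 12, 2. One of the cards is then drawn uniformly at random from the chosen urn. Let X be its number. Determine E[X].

55/9

E[X | urn 1] = (3+9)/2 = 6.
E[X | urn 2] = (5+12+2)/3 = 19/3.
E[X] = (2/3)·(6) + (1/3)·(19/3) = 55/9.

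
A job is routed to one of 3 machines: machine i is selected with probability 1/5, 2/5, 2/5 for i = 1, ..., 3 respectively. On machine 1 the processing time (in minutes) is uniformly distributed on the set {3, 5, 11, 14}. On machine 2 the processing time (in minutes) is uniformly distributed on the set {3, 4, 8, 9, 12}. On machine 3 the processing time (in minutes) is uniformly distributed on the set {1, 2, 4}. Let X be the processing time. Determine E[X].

1639/300

E[X | machine 1] = (3+5+11+14)/4 = 33/4.
E[X | machine 2] = (3+4+8+9+12)/5 = 36/5.
E[X | machine 3] = (1+2+4)/3 = 7/3.
By the law of total expectation,
E[X] = (1/5)·(33/4) + (2/5)·(36/5) + (2/5)·(7/3) = 1639/300.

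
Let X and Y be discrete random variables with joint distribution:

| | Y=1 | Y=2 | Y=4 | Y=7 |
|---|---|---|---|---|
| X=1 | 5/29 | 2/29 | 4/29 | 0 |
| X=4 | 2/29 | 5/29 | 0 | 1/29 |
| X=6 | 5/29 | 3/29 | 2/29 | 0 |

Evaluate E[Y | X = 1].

25/11

P(X = 1) = 11/29.
Σ Y·P over the event = 1·(5/29) + 2·(2/29) + 4·(4/29) = 25/29.
E[Y | X = 1] = (25/29) / (11/29) = 25/11.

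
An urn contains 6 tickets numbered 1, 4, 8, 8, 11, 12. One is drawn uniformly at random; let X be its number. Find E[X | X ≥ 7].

39/4

P(X ≥ 7) = 2/3.
Σ over the event: 8·1/3 + 11·1/6 + 12·1/6 = 13/2.
E[X | X ≥ 7] = (13/2) / (2/3) = 39/4.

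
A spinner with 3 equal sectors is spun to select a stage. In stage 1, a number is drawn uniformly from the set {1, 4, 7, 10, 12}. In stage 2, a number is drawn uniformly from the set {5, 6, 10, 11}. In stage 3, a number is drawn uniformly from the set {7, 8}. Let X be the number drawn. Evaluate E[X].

223/30

E[X | stage 1] = (1+4+7+10+12)/5 = 34/5.
E[X | stage 2] = (5+6+10+11)/4 = 8.
E[X | stage 3] = (7+8)/2 = 15/2.
E[X] = (1/3)·(34/5) + (1/3)·(8) + (1/3)·(15/2) = 223/30.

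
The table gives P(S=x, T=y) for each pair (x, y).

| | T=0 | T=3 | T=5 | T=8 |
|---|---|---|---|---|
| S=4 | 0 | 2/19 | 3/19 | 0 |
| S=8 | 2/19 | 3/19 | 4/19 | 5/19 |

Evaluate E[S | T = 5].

P(T = 5) = 7/19.
Σ S·P over the event = 4·(3/19) + 8·(4/19) = 44/19.
E[S | T = 5] = (44/19) / (7/19) = 44/7.

44/7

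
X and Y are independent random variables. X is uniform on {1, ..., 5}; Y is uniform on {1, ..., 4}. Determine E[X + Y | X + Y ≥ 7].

23/3

Outcomes with X + Y ≥ 7: (3,4), (4,3), (4,4), (5,2), (5,3), (5,4), each with probability 1/20.
E[X + Y | X + Y ≥ 7] = (7 + 7 + 8 + 7 + 8 + 9) / 6 = 23/3.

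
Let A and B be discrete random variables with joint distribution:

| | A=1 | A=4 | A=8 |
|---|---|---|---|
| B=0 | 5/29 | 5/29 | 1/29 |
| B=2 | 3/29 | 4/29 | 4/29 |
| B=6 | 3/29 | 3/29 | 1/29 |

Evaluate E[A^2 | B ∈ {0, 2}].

P(B ∈ {0, 2}) = 22/29.
Σ A^2·P over the event = 1·(5/29) + 1·(3/29) + 16·(5/29) + 16·(4/29) + 64·(1/29) + 64·(4/29) = 472/29.
E[A^2 | B ∈ {0, 2}] = (472/29) / (22/29) = 236/11.

236/11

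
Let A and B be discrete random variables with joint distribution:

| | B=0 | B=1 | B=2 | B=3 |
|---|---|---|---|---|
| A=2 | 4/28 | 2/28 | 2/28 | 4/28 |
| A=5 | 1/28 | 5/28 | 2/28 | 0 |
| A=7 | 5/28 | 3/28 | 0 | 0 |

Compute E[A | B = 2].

P(B = 2) = 1/7.
Σ A·P over the event = 2·(2/28) + 5·(2/28) = 1/2.
E[A | B = 2] = (1/2) / (1/7) = 7/2.

7/2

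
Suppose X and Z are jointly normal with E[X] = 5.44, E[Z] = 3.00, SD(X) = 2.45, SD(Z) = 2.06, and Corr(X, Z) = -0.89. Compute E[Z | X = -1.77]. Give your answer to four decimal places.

E[Z | X=x] = μ_Z + ρ(σ_Z/σ_X)(x − μ_X) for jointly normal variables.
E[Z | X=-1.77] = 3.00 + (-0.89)·(2.06/2.45)·(-1.77 − (5.44)) = 3.00 + (-0.748327)·(-7.21) = 8.3954.

8.3954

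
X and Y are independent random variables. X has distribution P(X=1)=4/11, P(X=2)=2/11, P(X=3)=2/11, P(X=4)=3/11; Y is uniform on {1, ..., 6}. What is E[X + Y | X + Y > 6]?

8

P(X + Y > 6) = 13/33.
Summing (X+Y)·P(x,y) over outcomes with X + Y > 6 gives 104/33.
E[X + Y | X + Y > 6] = (104/33) / (13/33) = 8.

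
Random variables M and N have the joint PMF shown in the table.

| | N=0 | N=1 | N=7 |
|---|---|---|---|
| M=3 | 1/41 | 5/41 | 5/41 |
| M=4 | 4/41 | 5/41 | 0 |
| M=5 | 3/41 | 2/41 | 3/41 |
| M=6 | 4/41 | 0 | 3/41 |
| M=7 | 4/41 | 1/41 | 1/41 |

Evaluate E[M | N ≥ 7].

55/12

P(N ≥ 7) = 12/41.
Σ M·P over the event = 3·(5/41) + 5·(3/41) + 6·(3/41) + 7·(1/41) = 55/41.
E[M | N ≥ 7] = (55/41) / (12/41) = 55/12.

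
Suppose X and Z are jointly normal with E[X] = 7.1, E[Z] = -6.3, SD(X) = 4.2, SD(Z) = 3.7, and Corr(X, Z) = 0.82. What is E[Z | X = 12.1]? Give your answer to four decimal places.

-2.6881

E[Z | X=x] = μ_Z + ρ(σ_Z/σ_X)(x − μ_X) for jointly normal variables.
E[Z | X=12.1] = -6.3 + (0.82)·(3.7/4.2)·(12.1 − (7.1)) = -6.3 + (0.72238)·(5) = -2.6881.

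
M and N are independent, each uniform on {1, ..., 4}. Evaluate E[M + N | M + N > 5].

20/3

P(M + N > 5) = 3/8.
Summing (M+N)·P(x,y) over outcomes with M + N > 5 gives 5/2.
E[M + N | M + N > 5] = (5/2) / (3/8) = 20/3.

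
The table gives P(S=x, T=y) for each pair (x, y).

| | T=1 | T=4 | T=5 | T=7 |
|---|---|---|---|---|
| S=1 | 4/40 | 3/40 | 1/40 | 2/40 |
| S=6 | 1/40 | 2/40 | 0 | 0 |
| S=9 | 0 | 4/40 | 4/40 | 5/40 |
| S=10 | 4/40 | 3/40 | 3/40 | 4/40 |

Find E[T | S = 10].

59/14

P(S = 10) = 7/20.
Summing T·P(S=x,T=y) over the conditioning event gives 59/40.
E[T | S = 10] = (59/40) / (7/20) = 59/14.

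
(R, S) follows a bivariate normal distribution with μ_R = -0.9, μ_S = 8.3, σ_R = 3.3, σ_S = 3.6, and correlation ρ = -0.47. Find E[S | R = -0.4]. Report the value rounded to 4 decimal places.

8.0436

For a bivariate normal, E[S | R=x] = μ_S + ρ·(σ_S/σ_R)·(x − μ_R).
E[S | R=-0.4] = 8.3 + (-0.47)·(3.6/3.3)·(-0.4 − (-0.9)) = 8.3 + (-0.51273)·(0.5) = 8.0436.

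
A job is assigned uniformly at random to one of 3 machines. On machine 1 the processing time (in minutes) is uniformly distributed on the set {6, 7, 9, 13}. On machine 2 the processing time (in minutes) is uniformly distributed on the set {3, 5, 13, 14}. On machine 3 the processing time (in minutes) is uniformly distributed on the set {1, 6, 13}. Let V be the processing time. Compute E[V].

145/18

E[V | machine 1] = (6+7+9+13)/4 = 35/4.
E[V | machine 2] = (3+5+13+14)/4 = 35/4.
E[V | machine 3] = (1+6+13)/3 = 20/3.
By the law of total expectation,
E[V] = (1/3)·(35/4) + (1/3)·(35/4) + (1/3)·(20/3) = 145/18.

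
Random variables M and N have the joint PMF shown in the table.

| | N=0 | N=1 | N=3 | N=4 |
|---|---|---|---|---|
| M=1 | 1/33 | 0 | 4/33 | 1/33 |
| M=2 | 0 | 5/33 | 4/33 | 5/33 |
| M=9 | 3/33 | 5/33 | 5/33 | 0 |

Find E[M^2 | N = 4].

7/2

P(N = 4) = 2/11.
Σ M^2·P over the event = 1·(1/33) + 4·(5/33) = 7/11.
E[M^2 | N = 4] = (7/11) / (2/11) = 7/2.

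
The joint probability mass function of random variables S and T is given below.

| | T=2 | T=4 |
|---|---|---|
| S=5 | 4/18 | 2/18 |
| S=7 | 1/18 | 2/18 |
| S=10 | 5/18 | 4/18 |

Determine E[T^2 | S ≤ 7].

28/3

P(S ≤ 7) = 1/2.
Σ T^2·P over the event = 4·(4/18) + 16·(2/18) + 4·(1/18) + 16·(2/18) = 14/3.
E[T^2 | S ≤ 7] = (14/3) / (1/2) = 28/3.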